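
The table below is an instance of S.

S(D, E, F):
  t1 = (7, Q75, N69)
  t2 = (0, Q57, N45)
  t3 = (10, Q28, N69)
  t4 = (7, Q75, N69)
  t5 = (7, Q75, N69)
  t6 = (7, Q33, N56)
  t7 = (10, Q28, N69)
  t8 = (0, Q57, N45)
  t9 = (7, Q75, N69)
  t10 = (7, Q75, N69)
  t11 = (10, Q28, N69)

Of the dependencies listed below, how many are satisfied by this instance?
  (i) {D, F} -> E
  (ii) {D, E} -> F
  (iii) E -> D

3

(i) {D, F} -> E: every LHS value maps to a single RHS value — holds.
(ii) {D, E} -> F: every LHS value maps to a single RHS value — holds.
(iii) E -> D: every LHS value maps to a single RHS value — holds.
3 of the 3 dependencies hold.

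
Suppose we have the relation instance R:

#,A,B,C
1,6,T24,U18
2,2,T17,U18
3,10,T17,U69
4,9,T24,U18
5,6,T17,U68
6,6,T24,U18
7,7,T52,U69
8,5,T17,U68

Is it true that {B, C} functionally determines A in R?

(B=T24, C=U18): rows 1, 4, 6 → A takes values {6, 9} — violation
(B=T17, C=U18): row 2 → A = 2 ✓
(B=T17, C=U69): row 3 → A = 10 ✓
(B=T17, C=U68): rows 5, 8 → A takes values {6, 5} — violation
(B=T52, C=U69): row 7 → A = 7 ✓
Two rows agree on {B, C} but differ on A, so {B, C} → A does not hold.

No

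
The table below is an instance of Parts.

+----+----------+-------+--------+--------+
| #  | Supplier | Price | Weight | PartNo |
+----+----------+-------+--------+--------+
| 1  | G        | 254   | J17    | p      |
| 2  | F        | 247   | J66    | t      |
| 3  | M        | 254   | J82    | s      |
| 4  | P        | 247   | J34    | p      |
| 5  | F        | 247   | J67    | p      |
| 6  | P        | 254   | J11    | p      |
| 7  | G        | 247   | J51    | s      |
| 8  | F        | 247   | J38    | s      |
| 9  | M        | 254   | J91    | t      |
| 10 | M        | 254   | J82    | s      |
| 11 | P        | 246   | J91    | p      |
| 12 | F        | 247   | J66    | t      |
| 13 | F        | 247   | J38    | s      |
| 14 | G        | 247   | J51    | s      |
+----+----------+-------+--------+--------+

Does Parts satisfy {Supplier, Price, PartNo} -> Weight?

(Supplier=G, Price=254, PartNo=p): row 1 → Weight = J17 ✓
(Supplier=F, Price=247, PartNo=t): rows 2, 12 → Weight = J66, J66 ✓
(Supplier=M, Price=254, PartNo=s): rows 3, 10 → Weight = J82, J82 ✓
(Supplier=P, Price=247, PartNo=p): row 4 → Weight = J34 ✓
(Supplier=F, Price=247, PartNo=p): row 5 → Weight = J67 ✓
(Supplier=P, Price=254, PartNo=p): row 6 → Weight = J11 ✓
(Supplier=G, Price=247, PartNo=s): rows 7, 14 → Weight = J51, J51 ✓
(Supplier=F, Price=247, PartNo=s): rows 8, 13 → Weight = J38, J38 ✓
(Supplier=M, Price=254, PartNo=t): row 9 → Weight = J91 ✓
(Supplier=P, Price=246, PartNo=p): row 11 → Weight = J91 ✓
Every {Supplier, Price, PartNo} value is associated with a single Weight value, so {Supplier, Price, PartNo} -> Weight holds.

Yes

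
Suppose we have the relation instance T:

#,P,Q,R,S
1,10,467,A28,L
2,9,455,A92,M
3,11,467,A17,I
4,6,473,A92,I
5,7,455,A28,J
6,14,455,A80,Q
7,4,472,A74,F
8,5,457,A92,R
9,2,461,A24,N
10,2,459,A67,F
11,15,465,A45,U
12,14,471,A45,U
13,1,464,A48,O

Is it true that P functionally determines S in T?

No

P=10: row 1 → S = L ✓
P=9: row 2 → S = M ✓
P=11: row 3 → S = I ✓
P=6: row 4 → S = I ✓
P=7: row 5 → S = J ✓
P=14: rows 6, 12 → S takes values {Q, U} — violation
P=4: row 7 → S = F ✓
P=5: row 8 → S = R ✓
P=2: rows 9, 10 → S takes values {N, F} — violation
P=15: row 11 → S = U ✓
P=1: row 13 → S = O ✓
Two rows agree on P but differ on S, so P → S does not hold.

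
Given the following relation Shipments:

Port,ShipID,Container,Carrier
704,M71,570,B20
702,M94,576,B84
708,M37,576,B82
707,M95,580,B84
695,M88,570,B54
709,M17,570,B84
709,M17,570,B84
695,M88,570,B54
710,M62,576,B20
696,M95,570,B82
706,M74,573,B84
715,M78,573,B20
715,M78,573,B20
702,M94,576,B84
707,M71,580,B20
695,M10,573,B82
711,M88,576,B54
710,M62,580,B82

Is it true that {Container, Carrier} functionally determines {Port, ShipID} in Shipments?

Yes

(Container=570, Carrier=B20): 1 row → {Port,ShipID} = (704, M71) ✓
(Container=576, Carrier=B84): 2 rows → {Port,ShipID} = (702, M94), (702, M94) ✓
(Container=576, Carrier=B82): 1 row → {Port,ShipID} = (708, M37) ✓
(Container=580, Carrier=B84): 1 row → {Port,ShipID} = (707, M95) ✓
(Container=570, Carrier=B54): 2 rows → {Port,ShipID} = (695, M88), (695, M88) ✓
(Container=570, Carrier=B84): 2 rows → {Port,ShipID} = (709, M17), (709, M17) ✓
(Container=576, Carrier=B20): 1 row → {Port,ShipID} = (710, M62) ✓
(Container=570, Carrier=B82): 1 row → {Port,ShipID} = (696, M95) ✓
(Container=573, Carrier=B84): 1 row → {Port,ShipID} = (706, M74) ✓
(Container=573, Carrier=B20): 2 rows → {Port,ShipID} = (715, M78), (715, M78) ✓
(Container=580, Carrier=B20): 1 row → {Port,ShipID} = (707, M71) ✓
(Container=573, Carrier=B82): 1 row → {Port,ShipID} = (695, M10) ✓
(Container=576, Carrier=B54): 1 row → {Port,ShipID} = (711, M88) ✓
(Container=580, Carrier=B82): 1 row → {Port,ShipID} = (710, M62) ✓
Every {Container, Carrier} value is associated with a single {Port, ShipID} value, so {Container, Carrier} -> {Port, ShipID} holds.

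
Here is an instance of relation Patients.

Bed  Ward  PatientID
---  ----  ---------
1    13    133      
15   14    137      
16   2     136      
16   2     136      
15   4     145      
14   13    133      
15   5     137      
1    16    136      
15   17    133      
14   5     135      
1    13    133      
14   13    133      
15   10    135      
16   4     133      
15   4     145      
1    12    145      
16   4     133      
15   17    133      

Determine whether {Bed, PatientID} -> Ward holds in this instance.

(Bed=1, PatientID=133): 2 rows → Ward = 13, 13 ✓
(Bed=15, PatientID=137): 2 rows → Ward takes values {14, 5} — violation
(Bed=16, PatientID=136): 2 rows → Ward = 2, 2 ✓
(Bed=15, PatientID=145): 2 rows → Ward = 4, 4 ✓
(Bed=14, PatientID=133): 2 rows → Ward = 13, 13 ✓
(Bed=1, PatientID=136): 1 row → Ward = 16 ✓
(Bed=15, PatientID=133): 2 rows → Ward = 17, 17 ✓
(Bed=14, PatientID=135): 1 row → Ward = 5 ✓
(Bed=15, PatientID=135): 1 row → Ward = 10 ✓
(Bed=16, PatientID=133): 2 rows → Ward = 4, 4 ✓
(Bed=1, PatientID=145): 1 row → Ward = 12 ✓
Two rows agree on {Bed, PatientID} but differ on Ward, so {Bed, PatientID} -> Ward does not hold.

No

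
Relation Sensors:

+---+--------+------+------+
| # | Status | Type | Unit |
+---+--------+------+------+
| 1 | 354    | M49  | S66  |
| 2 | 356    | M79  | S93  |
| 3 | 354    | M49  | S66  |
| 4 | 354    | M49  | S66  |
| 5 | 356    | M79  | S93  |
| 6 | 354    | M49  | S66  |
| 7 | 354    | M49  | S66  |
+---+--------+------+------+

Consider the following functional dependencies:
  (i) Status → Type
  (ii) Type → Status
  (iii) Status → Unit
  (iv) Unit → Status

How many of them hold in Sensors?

4

(i) Status → Type: every LHS value maps to a single RHS value — holds.
(ii) Type → Status: every LHS value maps to a single RHS value — holds.
(iii) Status → Unit: every LHS value maps to a single RHS value — holds.
(iv) Unit → Status: every LHS value maps to a single RHS value — holds.
4 of the 4 dependencies hold.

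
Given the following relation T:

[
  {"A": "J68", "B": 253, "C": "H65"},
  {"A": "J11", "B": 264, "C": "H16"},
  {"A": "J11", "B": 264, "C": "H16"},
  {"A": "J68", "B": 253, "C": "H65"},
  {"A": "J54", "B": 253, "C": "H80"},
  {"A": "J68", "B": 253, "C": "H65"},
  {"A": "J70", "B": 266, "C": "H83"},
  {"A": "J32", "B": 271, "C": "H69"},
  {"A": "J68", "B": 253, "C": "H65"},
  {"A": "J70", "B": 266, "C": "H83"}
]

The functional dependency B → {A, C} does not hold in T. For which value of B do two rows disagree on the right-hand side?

B=253: 5 rows → {A,C} takes values {(J68, H65), (J54, H80)} — violation
B=264: 2 rows → {A,C} = (J11, H16), (J11, H16) ✓
B=266: 2 rows → {A,C} = (J70, H83), (J70, H83) ✓
B=271: 1 row → {A,C} = (J32, H69) ✓
The only B value with inconsistent RHS is B=253.

253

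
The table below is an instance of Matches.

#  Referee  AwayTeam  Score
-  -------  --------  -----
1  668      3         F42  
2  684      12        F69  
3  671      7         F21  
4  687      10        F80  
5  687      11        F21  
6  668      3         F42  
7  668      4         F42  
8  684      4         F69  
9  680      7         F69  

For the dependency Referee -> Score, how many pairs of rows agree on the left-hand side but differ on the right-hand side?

Referee=668: all 3 rows agree on Score — 0 pairs.
Referee=684: all 2 rows agree on Score — 0 pairs.
Referee=687: violating pairs (4,5) — 1 pair.

1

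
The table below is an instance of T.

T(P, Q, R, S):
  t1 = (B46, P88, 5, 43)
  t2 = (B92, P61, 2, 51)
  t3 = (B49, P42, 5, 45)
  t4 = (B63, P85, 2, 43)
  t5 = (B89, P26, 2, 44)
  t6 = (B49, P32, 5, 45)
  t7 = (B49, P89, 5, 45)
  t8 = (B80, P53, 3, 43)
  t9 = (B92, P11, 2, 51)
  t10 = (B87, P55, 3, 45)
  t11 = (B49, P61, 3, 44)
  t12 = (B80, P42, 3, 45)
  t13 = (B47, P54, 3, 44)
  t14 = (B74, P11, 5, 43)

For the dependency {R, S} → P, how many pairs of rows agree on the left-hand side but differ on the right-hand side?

3

(R=5, S=43): violating pairs (1,14) — 1 pair.
(R=2, S=51): all 2 rows agree on P — 0 pairs.
(R=5, S=45): all 3 rows agree on P — 0 pairs.
(R=3, S=45): violating pairs (10,12) — 1 pair.
(R=3, S=44): violating pairs (11,13) — 1 pair.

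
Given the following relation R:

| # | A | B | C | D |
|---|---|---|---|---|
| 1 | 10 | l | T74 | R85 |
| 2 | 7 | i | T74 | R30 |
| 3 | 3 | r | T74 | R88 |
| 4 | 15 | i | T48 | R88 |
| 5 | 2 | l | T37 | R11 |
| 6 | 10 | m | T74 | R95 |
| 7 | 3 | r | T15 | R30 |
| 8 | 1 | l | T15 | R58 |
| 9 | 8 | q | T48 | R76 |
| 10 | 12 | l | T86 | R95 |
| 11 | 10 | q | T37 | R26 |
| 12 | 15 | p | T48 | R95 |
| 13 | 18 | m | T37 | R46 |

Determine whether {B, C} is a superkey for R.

All 13 rows have distinct {B, C} values, so {B, C} → (all attributes) holds and {B, C} is a superkey.

Yes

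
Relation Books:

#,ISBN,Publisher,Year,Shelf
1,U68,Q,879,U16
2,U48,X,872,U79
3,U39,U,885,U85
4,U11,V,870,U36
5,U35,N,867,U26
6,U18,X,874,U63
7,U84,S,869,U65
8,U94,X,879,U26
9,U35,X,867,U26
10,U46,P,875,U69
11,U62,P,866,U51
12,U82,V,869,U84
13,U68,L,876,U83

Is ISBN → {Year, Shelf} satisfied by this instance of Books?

No

ISBN=U68: rows 1, 13 → {Year,Shelf} takes values {(879, U16), (876, U83)} — violation
ISBN=U48: row 2 → {Year,Shelf} = (872, U79) ✓
ISBN=U39: row 3 → {Year,Shelf} = (885, U85) ✓
ISBN=U11: row 4 → {Year,Shelf} = (870, U36) ✓
ISBN=U35: rows 5, 9 → {Year,Shelf} = (867, U26), (867, U26) ✓
ISBN=U18: row 6 → {Year,Shelf} = (874, U63) ✓
ISBN=U84: row 7 → {Year,Shelf} = (869, U65) ✓
ISBN=U94: row 8 → {Year,Shelf} = (879, U26) ✓
ISBN=U46: row 10 → {Year,Shelf} = (875, U69) ✓
ISBN=U62: row 11 → {Year,Shelf} = (866, U51) ✓
ISBN=U82: row 12 → {Year,Shelf} = (869, U84) ✓
Two rows agree on ISBN but differ on {Year, Shelf}, so ISBN → {Year, Shelf} does not hold.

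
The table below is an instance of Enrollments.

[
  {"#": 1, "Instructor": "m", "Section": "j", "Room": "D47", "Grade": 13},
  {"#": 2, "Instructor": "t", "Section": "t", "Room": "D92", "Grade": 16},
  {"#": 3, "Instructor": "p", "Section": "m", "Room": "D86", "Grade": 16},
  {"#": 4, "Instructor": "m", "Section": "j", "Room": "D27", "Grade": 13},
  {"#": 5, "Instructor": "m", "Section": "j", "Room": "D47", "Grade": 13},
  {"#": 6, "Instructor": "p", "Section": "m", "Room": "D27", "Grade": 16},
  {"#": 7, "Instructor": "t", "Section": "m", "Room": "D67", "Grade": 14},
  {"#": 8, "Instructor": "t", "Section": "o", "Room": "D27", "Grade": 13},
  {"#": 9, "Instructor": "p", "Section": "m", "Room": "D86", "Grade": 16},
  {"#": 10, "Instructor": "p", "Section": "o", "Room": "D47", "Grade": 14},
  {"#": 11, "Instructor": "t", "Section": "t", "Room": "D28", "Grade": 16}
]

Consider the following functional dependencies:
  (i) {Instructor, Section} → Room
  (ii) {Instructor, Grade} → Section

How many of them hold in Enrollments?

(i) {Instructor, Section} → Room: (Instructor=m, Section=j): rows 1, 4, 5 → Room takes values {D47, D27} — violation; (Instructor=t, Section=t): rows 2, 11 → Room takes values {D92, D28} — violation; (Instructor=p, Section=m): rows 3, 6, 9 → Room takes values {D86, D27} — violation — fails.
(ii) {Instructor, Grade} → Section: every LHS value maps to a single RHS value — holds.
1 of the 2 dependencies holds.

1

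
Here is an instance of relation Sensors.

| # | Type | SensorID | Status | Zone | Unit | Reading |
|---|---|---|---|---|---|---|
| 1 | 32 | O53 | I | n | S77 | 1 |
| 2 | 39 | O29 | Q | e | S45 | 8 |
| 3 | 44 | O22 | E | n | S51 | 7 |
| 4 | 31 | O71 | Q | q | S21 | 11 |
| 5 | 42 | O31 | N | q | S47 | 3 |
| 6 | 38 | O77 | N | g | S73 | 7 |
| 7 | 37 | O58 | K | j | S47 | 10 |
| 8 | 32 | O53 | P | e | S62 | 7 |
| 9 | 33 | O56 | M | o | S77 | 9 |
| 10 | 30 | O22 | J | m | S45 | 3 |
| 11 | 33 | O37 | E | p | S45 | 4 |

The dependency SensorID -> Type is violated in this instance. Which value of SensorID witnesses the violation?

SensorID=O53: rows 1, 8 → Type = 32, 32 ✓
SensorID=O29: row 2 → Type = 39 ✓
SensorID=O22: rows 3, 10 → Type takes values {44, 30} — violation
SensorID=O71: row 4 → Type = 31 ✓
SensorID=O31: row 5 → Type = 42 ✓
SensorID=O77: row 6 → Type = 38 ✓
SensorID=O58: row 7 → Type = 37 ✓
SensorID=O56: row 9 → Type = 33 ✓
SensorID=O37: row 11 → Type = 33 ✓
The only SensorID value with inconsistent Type is SensorID=O22.

O22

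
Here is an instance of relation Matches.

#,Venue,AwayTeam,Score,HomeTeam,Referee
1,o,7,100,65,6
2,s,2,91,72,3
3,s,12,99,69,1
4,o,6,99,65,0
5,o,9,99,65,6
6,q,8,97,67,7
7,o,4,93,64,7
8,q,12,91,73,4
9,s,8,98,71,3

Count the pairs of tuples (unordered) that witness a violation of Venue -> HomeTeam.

7

Venue=o: violating pairs (1,7), (4,7), (5,7) — 3 pairs.
Venue=s: violating pairs (2,3), (2,9), (3,9) — 3 pairs.
Venue=q: violating pairs (6,8) — 1 pair.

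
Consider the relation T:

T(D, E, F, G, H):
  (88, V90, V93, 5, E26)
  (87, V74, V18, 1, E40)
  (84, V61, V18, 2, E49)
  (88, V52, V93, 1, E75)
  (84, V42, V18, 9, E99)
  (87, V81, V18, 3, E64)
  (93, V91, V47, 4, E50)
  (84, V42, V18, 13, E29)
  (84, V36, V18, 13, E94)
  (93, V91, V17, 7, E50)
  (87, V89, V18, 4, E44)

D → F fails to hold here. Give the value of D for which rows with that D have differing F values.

D=88: 2 rows → F = V93, V93 ✓
D=87: 3 rows → F = V18, V18, V18 ✓
D=84: 4 rows → F = V18, V18, V18, V18 ✓
D=93: 2 rows → F takes values {V47, V17} — violation
The only D value with inconsistent F is D=93.

93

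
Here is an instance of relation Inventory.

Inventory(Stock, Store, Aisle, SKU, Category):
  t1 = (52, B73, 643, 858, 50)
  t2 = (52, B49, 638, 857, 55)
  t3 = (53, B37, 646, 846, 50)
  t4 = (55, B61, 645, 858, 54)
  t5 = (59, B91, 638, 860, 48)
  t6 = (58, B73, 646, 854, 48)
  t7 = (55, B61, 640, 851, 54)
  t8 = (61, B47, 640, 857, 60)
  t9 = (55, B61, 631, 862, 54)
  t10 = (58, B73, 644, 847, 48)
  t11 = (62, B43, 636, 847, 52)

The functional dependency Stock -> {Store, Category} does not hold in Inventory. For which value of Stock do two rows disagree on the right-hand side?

Stock=52: rows 1, 2 → {Store,Category} takes values {(B73, 50), (B49, 55)} — violation
Stock=53: row 3 → {Store,Category} = (B37, 50) ✓
Stock=55: rows 4, 7, 9 → {Store,Category} = (B61, 54), (B61, 54), (B61, 54) ✓
Stock=59: row 5 → {Store,Category} = (B91, 48) ✓
Stock=58: rows 6, 10 → {Store,Category} = (B73, 48), (B73, 48) ✓
Stock=61: row 8 → {Store,Category} = (B47, 60) ✓
Stock=62: row 11 → {Store,Category} = (B43, 52) ✓
The only Stock value with inconsistent RHS is Stock=52.

52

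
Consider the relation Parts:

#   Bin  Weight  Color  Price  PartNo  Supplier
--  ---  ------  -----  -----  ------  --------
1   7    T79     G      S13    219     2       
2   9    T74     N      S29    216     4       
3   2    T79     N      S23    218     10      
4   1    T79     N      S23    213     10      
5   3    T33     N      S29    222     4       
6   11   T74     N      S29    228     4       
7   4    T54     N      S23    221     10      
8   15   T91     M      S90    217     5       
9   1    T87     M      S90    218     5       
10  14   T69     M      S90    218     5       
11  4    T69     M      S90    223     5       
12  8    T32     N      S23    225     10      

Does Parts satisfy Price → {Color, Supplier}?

Yes

Price=S13: row 1 → {Color,Supplier} = (G, 2) ✓
Price=S29: rows 2, 5, 6 → {Color,Supplier} = (N, 4), (N, 4), (N, 4) ✓
Price=S23: rows 3, 4, 7, 12 → {Color,Supplier} = (N, 10), (N, 10), (N, 10), (N, 10) ✓
Price=S90: rows 8, 9, 10, 11 → {Color,Supplier} = (M, 5), (M, 5), (M, 5), (M, 5) ✓
Every Price value is associated with a single {Color, Supplier} value, so Price → {Color, Supplier} holds.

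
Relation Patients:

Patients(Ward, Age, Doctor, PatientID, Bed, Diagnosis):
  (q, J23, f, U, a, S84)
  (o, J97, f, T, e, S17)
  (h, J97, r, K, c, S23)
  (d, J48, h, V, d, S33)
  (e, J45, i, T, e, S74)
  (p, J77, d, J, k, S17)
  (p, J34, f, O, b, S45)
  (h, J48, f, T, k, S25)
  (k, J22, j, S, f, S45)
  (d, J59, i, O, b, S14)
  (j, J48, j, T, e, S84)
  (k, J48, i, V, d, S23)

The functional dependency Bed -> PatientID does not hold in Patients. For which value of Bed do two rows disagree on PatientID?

k

Bed=a: 1 row → PatientID = U ✓
Bed=e: 3 rows → PatientID = T, T, T ✓
Bed=c: 1 row → PatientID = K ✓
Bed=d: 2 rows → PatientID = V, V ✓
Bed=k: 2 rows → PatientID takes values {J, T} — violation
Bed=b: 2 rows → PatientID = O, O ✓
Bed=f: 1 row → PatientID = S ✓
The only Bed value with inconsistent PatientID is Bed=k.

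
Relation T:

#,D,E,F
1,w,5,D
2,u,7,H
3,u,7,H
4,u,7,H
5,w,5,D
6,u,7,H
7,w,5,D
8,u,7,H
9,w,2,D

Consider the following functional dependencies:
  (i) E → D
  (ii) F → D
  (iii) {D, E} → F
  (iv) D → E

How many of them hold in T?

(i) E → D: every LHS value maps to a single RHS value — holds.
(ii) F → D: every LHS value maps to a single RHS value — holds.
(iii) {D, E} → F: every LHS value maps to a single RHS value — holds.
(iv) D → E: D=w: rows 1, 5, 7, 9 → E takes values {5, 2} — violation — fails.
3 of the 4 dependencies hold.

3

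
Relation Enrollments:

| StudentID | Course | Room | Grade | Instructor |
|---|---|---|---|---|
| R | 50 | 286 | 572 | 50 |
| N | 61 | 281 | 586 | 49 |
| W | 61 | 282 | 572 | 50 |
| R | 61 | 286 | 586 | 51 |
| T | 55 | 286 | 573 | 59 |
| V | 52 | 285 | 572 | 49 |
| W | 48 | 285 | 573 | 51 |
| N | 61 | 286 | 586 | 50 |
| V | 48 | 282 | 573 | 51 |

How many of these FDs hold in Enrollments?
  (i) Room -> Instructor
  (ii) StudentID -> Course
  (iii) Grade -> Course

(i) Room -> Instructor: Room=286: 4 rows → Instructor takes values {50, 51, 59} — violation; Room=282: 2 rows → Instructor takes values {50, 51} — violation; Room=285: 2 rows → Instructor takes values {49, 51} — violation — fails.
(ii) StudentID -> Course: StudentID=R: 2 rows → Course takes values {50, 61} — violation; StudentID=W: 2 rows → Course takes values {61, 48} — violation; StudentID=V: 2 rows → Course takes values {52, 48} — violation — fails.
(iii) Grade -> Course: Grade=572: 3 rows → Course takes values {50, 61, 52} — violation; Grade=573: 3 rows → Course takes values {55, 48} — violation — fails.
None of the 3 dependencies hold.

0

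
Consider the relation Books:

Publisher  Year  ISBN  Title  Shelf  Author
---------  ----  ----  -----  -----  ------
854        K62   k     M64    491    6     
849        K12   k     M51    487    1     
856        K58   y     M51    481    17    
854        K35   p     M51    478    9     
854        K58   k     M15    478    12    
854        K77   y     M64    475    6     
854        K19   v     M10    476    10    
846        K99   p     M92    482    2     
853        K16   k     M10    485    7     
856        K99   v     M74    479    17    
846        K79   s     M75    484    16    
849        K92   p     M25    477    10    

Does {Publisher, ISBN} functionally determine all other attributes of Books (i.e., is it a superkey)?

Two distinct rows share (Publisher=854, ISBN=k), so {Publisher, ISBN} does not determine every attribute — not a superkey.

No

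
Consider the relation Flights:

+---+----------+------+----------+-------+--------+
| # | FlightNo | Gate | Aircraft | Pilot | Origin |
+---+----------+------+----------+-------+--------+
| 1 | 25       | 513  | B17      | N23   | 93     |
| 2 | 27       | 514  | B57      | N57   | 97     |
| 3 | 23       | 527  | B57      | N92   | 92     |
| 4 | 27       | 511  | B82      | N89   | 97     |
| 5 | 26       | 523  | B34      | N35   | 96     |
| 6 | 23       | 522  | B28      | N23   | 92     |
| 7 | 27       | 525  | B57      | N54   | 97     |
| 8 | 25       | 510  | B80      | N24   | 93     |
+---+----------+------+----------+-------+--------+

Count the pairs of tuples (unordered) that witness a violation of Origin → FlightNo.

0

Origin=93: all 2 rows agree on FlightNo — 0 pairs.
Origin=97: all 3 rows agree on FlightNo — 0 pairs.
Origin=92: all 2 rows agree on FlightNo — 0 pairs.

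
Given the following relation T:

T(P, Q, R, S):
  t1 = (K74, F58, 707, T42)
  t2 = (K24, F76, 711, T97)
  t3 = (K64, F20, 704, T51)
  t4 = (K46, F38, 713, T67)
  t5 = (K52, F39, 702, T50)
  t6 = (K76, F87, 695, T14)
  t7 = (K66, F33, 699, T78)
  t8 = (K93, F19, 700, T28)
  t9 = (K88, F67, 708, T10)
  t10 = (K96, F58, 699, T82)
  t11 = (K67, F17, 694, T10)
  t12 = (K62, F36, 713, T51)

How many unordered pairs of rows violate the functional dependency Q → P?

Q=F58: violating pairs (1,10) — 1 pair.

1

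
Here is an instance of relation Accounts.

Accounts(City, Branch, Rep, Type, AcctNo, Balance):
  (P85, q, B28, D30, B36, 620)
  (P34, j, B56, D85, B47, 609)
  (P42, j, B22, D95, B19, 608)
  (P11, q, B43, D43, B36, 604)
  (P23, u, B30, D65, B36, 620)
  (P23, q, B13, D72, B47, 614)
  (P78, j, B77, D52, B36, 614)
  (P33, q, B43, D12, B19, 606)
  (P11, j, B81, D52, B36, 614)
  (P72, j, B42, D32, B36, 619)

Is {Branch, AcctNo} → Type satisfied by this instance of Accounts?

No

(Branch=q, AcctNo=B36): 2 rows → Type takes values {D30, D43} — violation
(Branch=j, AcctNo=B47): 1 row → Type = D85 ✓
(Branch=j, AcctNo=B19): 1 row → Type = D95 ✓
(Branch=u, AcctNo=B36): 1 row → Type = D65 ✓
(Branch=q, AcctNo=B47): 1 row → Type = D72 ✓
(Branch=j, AcctNo=B36): 3 rows → Type takes values {D52, D32} — violation
(Branch=q, AcctNo=B19): 1 row → Type = D12 ✓
Two rows agree on {Branch, AcctNo} but differ on Type, so {Branch, AcctNo} → Type does not hold.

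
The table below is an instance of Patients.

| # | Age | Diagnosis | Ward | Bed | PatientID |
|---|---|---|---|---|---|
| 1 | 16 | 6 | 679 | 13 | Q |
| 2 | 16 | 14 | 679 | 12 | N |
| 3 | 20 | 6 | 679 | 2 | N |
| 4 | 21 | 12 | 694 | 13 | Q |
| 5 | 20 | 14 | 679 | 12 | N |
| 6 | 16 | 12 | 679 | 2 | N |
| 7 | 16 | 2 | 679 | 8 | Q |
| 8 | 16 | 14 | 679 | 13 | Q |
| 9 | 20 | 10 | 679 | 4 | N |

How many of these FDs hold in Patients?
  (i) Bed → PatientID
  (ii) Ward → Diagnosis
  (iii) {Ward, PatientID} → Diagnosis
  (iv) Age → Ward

(i) Bed → PatientID: every LHS value maps to a single RHS value — holds.
(ii) Ward → Diagnosis: Ward=679: rows 1, 2, 3, 5, 6, 7, 8, 9 → Diagnosis takes values {6, 14, 12, 2, 10} — violation — fails.
(iii) {Ward, PatientID} → Diagnosis: (Ward=679, PatientID=Q): rows 1, 7, 8 → Diagnosis takes values {6, 2, 14} — violation; (Ward=679, PatientID=N): rows 2, 3, 5, 6, 9 → Diagnosis takes values {14, 6, 12, 10} — violation — fails.
(iv) Age → Ward: every LHS value maps to a single RHS value — holds.
2 of the 4 dependencies hold.

2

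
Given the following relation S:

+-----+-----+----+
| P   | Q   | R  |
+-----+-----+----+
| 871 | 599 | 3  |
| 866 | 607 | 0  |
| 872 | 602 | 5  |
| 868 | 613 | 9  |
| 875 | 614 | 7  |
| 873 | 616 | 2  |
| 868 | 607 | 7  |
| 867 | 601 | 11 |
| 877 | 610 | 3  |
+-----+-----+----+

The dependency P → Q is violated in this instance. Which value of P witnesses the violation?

P=871: 1 row → Q = 599 ✓
P=866: 1 row → Q = 607 ✓
P=872: 1 row → Q = 602 ✓
P=868: 2 rows → Q takes values {613, 607} — violation
P=875: 1 row → Q = 614 ✓
P=873: 1 row → Q = 616 ✓
P=867: 1 row → Q = 601 ✓
P=877: 1 row → Q = 610 ✓
The only P value with inconsistent Q is P=868.

868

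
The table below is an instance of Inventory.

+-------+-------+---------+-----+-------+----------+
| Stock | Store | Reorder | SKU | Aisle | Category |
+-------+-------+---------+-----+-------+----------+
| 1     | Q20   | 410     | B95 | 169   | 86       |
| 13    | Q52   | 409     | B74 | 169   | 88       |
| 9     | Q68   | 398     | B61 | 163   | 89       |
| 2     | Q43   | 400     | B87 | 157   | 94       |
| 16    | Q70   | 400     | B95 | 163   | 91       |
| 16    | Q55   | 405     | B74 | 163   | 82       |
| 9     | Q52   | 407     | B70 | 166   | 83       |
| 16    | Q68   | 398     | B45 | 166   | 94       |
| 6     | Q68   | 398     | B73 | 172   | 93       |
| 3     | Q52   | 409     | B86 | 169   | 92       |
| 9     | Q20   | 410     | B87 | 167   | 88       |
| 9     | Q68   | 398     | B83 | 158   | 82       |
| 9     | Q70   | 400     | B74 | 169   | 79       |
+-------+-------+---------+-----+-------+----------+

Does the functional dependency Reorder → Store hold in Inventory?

Reorder=410: 2 rows → Store = Q20, Q20 ✓
Reorder=409: 2 rows → Store = Q52, Q52 ✓
Reorder=398: 4 rows → Store = Q68, Q68, Q68, Q68 ✓
Reorder=400: 3 rows → Store takes values {Q43, Q70} — violation
Reorder=405: 1 row → Store = Q55 ✓
Reorder=407: 1 row → Store = Q52 ✓
Two rows agree on Reorder but differ on Store, so Reorder → Store does not hold.

No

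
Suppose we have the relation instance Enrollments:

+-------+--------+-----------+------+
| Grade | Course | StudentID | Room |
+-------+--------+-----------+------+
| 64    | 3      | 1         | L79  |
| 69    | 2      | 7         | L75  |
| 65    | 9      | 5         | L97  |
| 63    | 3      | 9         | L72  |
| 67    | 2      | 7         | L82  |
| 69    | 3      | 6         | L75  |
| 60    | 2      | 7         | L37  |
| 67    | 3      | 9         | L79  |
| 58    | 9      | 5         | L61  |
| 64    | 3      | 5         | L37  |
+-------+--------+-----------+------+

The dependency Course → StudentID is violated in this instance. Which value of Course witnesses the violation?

3

Course=3: 5 rows → StudentID takes values {1, 9, 6, 5} — violation
Course=2: 3 rows → StudentID = 7, 7, 7 ✓
Course=9: 2 rows → StudentID = 5, 5 ✓
The only Course value with inconsistent StudentID is Course=3.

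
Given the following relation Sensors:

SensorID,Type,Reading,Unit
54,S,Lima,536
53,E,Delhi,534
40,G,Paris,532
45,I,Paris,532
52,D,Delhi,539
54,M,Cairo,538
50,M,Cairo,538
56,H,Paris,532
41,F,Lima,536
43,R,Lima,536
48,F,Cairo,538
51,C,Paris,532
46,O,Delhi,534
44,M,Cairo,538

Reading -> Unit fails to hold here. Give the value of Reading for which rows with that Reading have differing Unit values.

Delhi

Reading=Lima: 3 rows → Unit = 536, 536, 536 ✓
Reading=Delhi: 3 rows → Unit takes values {534, 539} — violation
Reading=Paris: 4 rows → Unit = 532, 532, 532, 532 ✓
Reading=Cairo: 4 rows → Unit = 538, 538, 538, 538 ✓
The only Reading value with inconsistent Unit is Reading=Delhi.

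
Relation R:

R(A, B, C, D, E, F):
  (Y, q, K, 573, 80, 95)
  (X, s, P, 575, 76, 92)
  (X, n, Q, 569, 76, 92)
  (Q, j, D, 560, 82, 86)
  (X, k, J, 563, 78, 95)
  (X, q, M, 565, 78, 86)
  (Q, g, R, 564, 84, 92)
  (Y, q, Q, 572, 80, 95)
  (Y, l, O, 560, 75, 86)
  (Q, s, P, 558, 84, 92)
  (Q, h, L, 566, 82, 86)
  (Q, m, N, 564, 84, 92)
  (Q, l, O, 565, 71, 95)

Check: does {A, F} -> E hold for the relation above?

Yes

(A=Y, F=95): 2 rows → E = 80, 80 ✓
(A=X, F=92): 2 rows → E = 76, 76 ✓
(A=Q, F=86): 2 rows → E = 82, 82 ✓
(A=X, F=95): 1 row → E = 78 ✓
(A=X, F=86): 1 row → E = 78 ✓
(A=Q, F=92): 3 rows → E = 84, 84, 84 ✓
(A=Y, F=86): 1 row → E = 75 ✓
(A=Q, F=95): 1 row → E = 71 ✓
Every {A, F} value is associated with a single E value, so {A, F} -> E holds.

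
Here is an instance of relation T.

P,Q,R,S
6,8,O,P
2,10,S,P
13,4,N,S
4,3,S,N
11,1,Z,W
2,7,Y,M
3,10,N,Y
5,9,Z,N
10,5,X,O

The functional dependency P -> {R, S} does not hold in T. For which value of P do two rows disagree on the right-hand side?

2

P=6: 1 row → {R,S} = (O, P) ✓
P=2: 2 rows → {R,S} takes values {(S, P), (Y, M)} — violation
P=13: 1 row → {R,S} = (N, S) ✓
P=4: 1 row → {R,S} = (S, N) ✓
P=11: 1 row → {R,S} = (Z, W) ✓
P=3: 1 row → {R,S} = (N, Y) ✓
P=5: 1 row → {R,S} = (Z, N) ✓
P=10: 1 row → {R,S} = (X, O) ✓
The only P value with inconsistent RHS is P=2.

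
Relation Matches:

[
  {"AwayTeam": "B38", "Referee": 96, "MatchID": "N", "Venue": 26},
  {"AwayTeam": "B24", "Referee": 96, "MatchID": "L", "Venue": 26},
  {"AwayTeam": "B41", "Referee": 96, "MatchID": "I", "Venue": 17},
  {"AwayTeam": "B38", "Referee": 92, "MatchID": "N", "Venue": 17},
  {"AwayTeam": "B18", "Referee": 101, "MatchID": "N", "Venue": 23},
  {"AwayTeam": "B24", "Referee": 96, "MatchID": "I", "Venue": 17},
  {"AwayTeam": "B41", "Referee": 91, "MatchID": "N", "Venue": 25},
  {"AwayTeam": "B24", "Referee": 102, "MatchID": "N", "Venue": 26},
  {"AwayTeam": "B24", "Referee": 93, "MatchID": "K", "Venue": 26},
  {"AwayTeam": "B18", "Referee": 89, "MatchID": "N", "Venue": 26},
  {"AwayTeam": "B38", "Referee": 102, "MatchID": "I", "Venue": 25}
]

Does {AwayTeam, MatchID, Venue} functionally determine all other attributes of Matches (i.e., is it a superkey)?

All 11 rows have distinct {AwayTeam, MatchID, Venue} values, so {AwayTeam, MatchID, Venue} → (all attributes) holds and {AwayTeam, MatchID, Venue} is a superkey.

Yes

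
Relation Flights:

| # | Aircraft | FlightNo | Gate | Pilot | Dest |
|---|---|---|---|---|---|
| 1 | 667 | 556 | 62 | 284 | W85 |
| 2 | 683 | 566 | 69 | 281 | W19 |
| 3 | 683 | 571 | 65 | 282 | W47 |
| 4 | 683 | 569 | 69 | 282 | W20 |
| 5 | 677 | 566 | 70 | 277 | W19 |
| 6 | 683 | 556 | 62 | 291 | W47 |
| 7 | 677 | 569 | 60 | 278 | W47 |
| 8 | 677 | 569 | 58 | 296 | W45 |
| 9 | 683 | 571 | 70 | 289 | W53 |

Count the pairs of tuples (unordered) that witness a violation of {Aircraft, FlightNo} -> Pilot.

(Aircraft=683, FlightNo=571): violating pairs (3,9) — 1 pair.
(Aircraft=677, FlightNo=569): violating pairs (7,8) — 1 pair.

2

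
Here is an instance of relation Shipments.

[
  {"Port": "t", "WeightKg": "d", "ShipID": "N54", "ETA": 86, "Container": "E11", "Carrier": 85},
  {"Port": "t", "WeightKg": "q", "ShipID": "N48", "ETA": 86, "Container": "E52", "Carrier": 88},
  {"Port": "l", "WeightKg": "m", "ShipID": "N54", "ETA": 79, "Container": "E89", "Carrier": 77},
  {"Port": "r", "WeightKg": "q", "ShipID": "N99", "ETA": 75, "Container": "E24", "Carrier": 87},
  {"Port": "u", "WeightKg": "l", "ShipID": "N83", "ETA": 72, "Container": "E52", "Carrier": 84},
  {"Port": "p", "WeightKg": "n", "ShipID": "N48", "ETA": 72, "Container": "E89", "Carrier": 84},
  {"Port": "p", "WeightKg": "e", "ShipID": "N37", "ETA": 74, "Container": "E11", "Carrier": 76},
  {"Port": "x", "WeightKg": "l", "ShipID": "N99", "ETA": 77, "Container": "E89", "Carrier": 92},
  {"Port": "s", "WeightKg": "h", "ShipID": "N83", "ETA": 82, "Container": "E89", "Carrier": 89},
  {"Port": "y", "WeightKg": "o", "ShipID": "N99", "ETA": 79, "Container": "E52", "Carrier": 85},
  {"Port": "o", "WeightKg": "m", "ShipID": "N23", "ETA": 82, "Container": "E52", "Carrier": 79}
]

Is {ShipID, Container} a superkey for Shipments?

Yes

All 11 rows have distinct {ShipID, Container} values, so {ShipID, Container} → (all attributes) holds and {ShipID, Container} is a superkey.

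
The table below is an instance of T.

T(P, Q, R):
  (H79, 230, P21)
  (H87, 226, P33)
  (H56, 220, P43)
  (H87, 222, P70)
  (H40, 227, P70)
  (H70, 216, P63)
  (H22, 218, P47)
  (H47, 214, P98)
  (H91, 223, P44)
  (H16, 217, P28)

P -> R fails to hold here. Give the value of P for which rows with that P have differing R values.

H87

P=H79: 1 row → R = P21 ✓
P=H87: 2 rows → R takes values {P33, P70} — violation
P=H56: 1 row → R = P43 ✓
P=H40: 1 row → R = P70 ✓
P=H70: 1 row → R = P63 ✓
P=H22: 1 row → R = P47 ✓
P=H47: 1 row → R = P98 ✓
P=H91: 1 row → R = P44 ✓
P=H16: 1 row → R = P28 ✓
The only P value with inconsistent R is P=H87.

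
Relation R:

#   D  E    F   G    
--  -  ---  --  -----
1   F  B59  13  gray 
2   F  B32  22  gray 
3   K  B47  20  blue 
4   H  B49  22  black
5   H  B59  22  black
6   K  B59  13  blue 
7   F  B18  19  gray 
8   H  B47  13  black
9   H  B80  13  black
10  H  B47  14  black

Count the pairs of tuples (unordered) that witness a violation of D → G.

0

D=F: all 3 rows agree on G — 0 pairs.
D=K: all 2 rows agree on G — 0 pairs.
D=H: all 5 rows agree on G — 0 pairs.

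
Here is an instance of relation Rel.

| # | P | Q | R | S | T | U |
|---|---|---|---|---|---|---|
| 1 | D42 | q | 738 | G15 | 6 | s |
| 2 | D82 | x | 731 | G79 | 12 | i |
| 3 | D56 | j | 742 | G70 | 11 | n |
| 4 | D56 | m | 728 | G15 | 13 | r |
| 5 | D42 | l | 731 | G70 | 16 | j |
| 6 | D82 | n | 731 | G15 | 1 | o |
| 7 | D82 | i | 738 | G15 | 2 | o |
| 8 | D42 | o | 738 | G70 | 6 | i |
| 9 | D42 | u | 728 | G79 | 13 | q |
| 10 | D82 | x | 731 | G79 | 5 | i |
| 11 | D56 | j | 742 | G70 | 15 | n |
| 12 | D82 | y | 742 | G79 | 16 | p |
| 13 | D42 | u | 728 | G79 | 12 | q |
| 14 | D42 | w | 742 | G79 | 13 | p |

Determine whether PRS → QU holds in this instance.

Yes

(P=D42, R=738, S=G15): row 1 → {Q,U} = (q, s) ✓
(P=D82, R=731, S=G79): rows 2, 10 → {Q,U} = (x, i), (x, i) ✓
(P=D56, R=742, S=G70): rows 3, 11 → {Q,U} = (j, n), (j, n) ✓
(P=D56, R=728, S=G15): row 4 → {Q,U} = (m, r) ✓
(P=D42, R=731, S=G70): row 5 → {Q,U} = (l, j) ✓
(P=D82, R=731, S=G15): row 6 → {Q,U} = (n, o) ✓
(P=D82, R=738, S=G15): row 7 → {Q,U} = (i, o) ✓
(P=D42, R=738, S=G70): row 8 → {Q,U} = (o, i) ✓
(P=D42, R=728, S=G79): rows 9, 13 → {Q,U} = (u, q), (u, q) ✓
(P=D82, R=742, S=G79): row 12 → {Q,U} = (y, p) ✓
(P=D42, R=742, S=G79): row 14 → {Q,U} = (w, p) ✓
Every PRS value is associated with a single QU value, so PRS → QU holds.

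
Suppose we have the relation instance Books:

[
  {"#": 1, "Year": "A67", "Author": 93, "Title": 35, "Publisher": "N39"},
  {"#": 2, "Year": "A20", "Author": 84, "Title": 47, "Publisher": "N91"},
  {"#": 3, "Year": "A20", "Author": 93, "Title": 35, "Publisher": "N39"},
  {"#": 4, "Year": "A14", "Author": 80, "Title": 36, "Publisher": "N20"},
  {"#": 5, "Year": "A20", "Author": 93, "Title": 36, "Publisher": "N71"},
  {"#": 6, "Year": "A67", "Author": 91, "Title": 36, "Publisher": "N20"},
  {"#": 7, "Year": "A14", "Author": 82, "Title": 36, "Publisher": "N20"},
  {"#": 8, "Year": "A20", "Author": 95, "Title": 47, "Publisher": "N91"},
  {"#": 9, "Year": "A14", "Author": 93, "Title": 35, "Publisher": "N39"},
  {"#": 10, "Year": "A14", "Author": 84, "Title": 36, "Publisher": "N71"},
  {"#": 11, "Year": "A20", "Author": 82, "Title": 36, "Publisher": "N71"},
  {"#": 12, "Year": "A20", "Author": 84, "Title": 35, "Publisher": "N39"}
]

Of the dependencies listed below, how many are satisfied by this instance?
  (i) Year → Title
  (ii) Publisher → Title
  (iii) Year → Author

(i) Year → Title: Year=A67: rows 1, 6 → Title takes values {35, 36} — violation; Year=A20: rows 2, 3, 5, 8, 11, 12 → Title takes values {47, 35, 36} — violation; Year=A14: rows 4, 7, 9, 10 → Title takes values {36, 35} — violation — fails.
(ii) Publisher → Title: every LHS value maps to a single RHS value — holds.
(iii) Year → Author: Year=A67: rows 1, 6 → Author takes values {93, 91} — violation; Year=A20: rows 2, 3, 5, 8, 11, 12 → Author takes values {84, 93, 95, 82} — violation; Year=A14: rows 4, 7, 9, 10 → Author takes values {80, 82, 93, 84} — violation — fails.
1 of the 3 dependencies holds.

1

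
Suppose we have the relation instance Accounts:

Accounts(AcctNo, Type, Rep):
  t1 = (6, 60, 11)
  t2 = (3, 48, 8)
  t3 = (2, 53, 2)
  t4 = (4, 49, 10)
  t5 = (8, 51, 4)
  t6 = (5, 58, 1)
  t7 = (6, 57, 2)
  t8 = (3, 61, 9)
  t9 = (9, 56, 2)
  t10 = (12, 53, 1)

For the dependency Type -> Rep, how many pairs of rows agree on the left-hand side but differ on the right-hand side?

Type=53: violating pairs (3,10) — 1 pair.

1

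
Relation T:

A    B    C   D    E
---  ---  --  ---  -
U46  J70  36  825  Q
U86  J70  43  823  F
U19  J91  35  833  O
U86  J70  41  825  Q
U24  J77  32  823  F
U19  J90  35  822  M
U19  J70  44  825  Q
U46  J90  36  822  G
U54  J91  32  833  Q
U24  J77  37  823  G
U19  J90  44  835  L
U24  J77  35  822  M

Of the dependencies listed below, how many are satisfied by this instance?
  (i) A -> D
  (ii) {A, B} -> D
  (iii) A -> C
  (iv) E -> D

(i) A -> D: A=U46: 2 rows → D takes values {825, 822} — violation; A=U86: 2 rows → D takes values {823, 825} — violation; A=U19: 4 rows → D takes values {833, 822, 825, 835} — violation; A=U24: 3 rows → D takes values {823, 822} — violation — fails.
(ii) {A, B} -> D: (A=U86, B=J70): 2 rows → D takes values {823, 825} — violation; (A=U24, B=J77): 3 rows → D takes values {823, 822} — violation; (A=U19, B=J90): 2 rows → D takes values {822, 835} — violation — fails.
(iii) A -> C: A=U86: 2 rows → C takes values {43, 41} — violation; A=U19: 4 rows → C takes values {35, 44} — violation; A=U24: 3 rows → C takes values {32, 37, 35} — violation — fails.
(iv) E -> D: E=Q: 4 rows → D takes values {825, 833} — violation; E=G: 2 rows → D takes values {822, 823} — violation — fails.
None of the 4 dependencies hold.

0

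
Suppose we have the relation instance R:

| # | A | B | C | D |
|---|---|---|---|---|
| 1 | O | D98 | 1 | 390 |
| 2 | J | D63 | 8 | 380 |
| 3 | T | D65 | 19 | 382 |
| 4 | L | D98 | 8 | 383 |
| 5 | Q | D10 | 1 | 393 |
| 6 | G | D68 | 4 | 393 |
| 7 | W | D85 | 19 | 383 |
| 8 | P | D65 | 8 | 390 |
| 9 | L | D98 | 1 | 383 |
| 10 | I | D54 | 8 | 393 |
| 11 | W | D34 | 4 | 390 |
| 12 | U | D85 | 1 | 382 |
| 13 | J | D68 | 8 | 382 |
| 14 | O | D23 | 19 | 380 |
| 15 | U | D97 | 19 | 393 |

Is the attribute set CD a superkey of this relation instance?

Yes

All 15 rows have distinct CD values, so CD → (all attributes) holds and CD is a superkey.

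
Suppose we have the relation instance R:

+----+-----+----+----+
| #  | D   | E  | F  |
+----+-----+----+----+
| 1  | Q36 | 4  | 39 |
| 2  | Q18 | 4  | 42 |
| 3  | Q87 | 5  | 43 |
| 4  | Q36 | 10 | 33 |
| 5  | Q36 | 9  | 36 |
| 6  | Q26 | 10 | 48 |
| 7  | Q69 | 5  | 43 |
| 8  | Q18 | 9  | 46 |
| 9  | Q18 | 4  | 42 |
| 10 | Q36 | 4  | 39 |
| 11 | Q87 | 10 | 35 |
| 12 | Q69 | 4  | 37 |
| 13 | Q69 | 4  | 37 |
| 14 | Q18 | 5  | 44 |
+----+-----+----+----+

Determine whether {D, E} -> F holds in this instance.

Yes

(D=Q36, E=4): rows 1, 10 → F = 39, 39 ✓
(D=Q18, E=4): rows 2, 9 → F = 42, 42 ✓
(D=Q87, E=5): row 3 → F = 43 ✓
(D=Q36, E=10): row 4 → F = 33 ✓
(D=Q36, E=9): row 5 → F = 36 ✓
(D=Q26, E=10): row 6 → F = 48 ✓
(D=Q69, E=5): row 7 → F = 43 ✓
(D=Q18, E=9): row 8 → F = 46 ✓
(D=Q87, E=10): row 11 → F = 35 ✓
(D=Q69, E=4): rows 12, 13 → F = 37, 37 ✓
(D=Q18, E=5): row 14 → F = 44 ✓
Every {D, E} value is associated with a single F value, so {D, E} -> F holds.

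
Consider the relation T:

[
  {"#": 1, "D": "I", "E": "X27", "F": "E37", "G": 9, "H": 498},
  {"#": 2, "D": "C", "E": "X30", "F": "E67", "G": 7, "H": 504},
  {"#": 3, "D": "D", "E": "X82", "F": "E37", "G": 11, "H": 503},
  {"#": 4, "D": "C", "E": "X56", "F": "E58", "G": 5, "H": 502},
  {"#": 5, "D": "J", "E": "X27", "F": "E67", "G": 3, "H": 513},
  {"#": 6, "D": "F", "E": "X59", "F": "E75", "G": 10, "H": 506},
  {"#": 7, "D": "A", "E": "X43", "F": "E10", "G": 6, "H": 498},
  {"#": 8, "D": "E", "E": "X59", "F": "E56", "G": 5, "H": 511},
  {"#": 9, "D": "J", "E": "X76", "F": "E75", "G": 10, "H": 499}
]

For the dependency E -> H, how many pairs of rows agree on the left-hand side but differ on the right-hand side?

2

E=X27: violating pairs (1,5) — 1 pair.
E=X59: violating pairs (6,8) — 1 pair.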